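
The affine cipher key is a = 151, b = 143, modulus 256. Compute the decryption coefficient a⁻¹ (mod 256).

gcd(256, 151) by repeated division:
256 = 1·151 + 105
151 = 1·105 + 46
105 = 2·46 + 13
46 = 3·13 + 7
13 = 1·7 + 6
7 = 1·6 + 1
6 = 6·1 + 0
Since gcd(151, 256) = 1, back-substitute to write 1 as a combination:
1 = 7 − 6
1 = −13 + 2·7
1 = 2·46 − 7·13
1 = −7·105 + 16·46
1 = 16·151 − 23·105
1 = −23·256 + 39·151
So 151·39 ≡ 1 (mod 256).

39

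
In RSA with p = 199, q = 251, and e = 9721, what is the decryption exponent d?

φ(n) = (p−1)(q−1) = 198·250 = 49500.
Need d with 9721·d ≡ 1 (mod 49500). Apply the extended Euclidean algorithm:
49500 = 5*9721 + 895
9721 = 10*895 + 771
895 = 1*771 + 124
771 = 6*124 + 27
124 = 4*27 + 16
27 = 1*16 + 11
16 = 1*11 + 5
11 = 2*5 + 1
5 = 5*1 + 0
Back-substitute:
1 = 11 − 2·5
1 = −2·16 + 3·11
1 = 3·27 − 5·16
1 = −5·124 + 23·27
1 = 23·771 − 143·124
1 = −143·895 + 166·771
1 = 166·9721 − 1803·895
1 = −1803·49500 + 9181·9721
So 9721·9181 ≡ 1 (mod 49500), hence d = 9181.

9181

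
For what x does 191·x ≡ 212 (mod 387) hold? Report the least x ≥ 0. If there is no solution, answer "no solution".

First find gcd(191, 387):
387 = 2×191 + 5
191 = 38×5 + 1
5 = 5×1 + 0
gcd = 1, so a unique solution mod 387 exists.
Back-substitute for the Bézout coefficients:
1 = 191 − 38·5
1 = −38·387 + 77·191
So 191·(77) ≡ 1 (mod 387), giving 191⁻¹ ≡ 77.
x ≡ 191⁻¹·212 ≡ 77·212 ≡ 70 (mod 387).

70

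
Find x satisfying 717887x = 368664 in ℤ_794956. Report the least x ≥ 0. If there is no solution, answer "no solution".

First find gcd(717887, 794956):
794956 = 1*717887 + 77069
717887 = 9*77069 + 24266
77069 = 3*24266 + 4271
24266 = 5*4271 + 2911
4271 = 1*2911 + 1360
2911 = 2*1360 + 191
1360 = 7*191 + 23
191 = 8*23 + 7
23 = 3*7 + 2
7 = 3*2 + 1
2 = 2*1 + 0
gcd = 1, so a unique solution mod 794956 exists.
Back-substitute for the Bézout coefficients:
1 = 7 − 3·2
1 = −3·23 + 10·7
1 = 10·191 − 83·23
1 = −83·1360 + 591·191
1 = 591·2911 − 1265·1360
1 = −1265·4271 + 1856·2911
1 = 1856·24266 − 10545·4271
1 = −10545·77069 + 33491·24266
1 = 33491·717887 − 311964·77069
1 = −311964·794956 + 345455·717887
So 717887·(345455) ≡ 1 (mod 794956), giving 717887⁻¹ ≡ 345455.
x ≡ 717887⁻¹·368664 ≡ 345455·368664 ≡ 101184 (mod 794956).

101184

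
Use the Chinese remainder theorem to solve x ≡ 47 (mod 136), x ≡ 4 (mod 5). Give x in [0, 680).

319

Write x = 47 + 136·k. Then 136·k ≡ 4 − 47 ≡ 2 (mod 5).
Need 136⁻¹ mod 5. Extended Euclid on (5, 1):
5 = 5×1 + 0
136⁻¹ ≡ 1 (mod 5), so k ≡ 1·2 ≡ 2 (mod 5).
x = 47 + 136·2 = 319.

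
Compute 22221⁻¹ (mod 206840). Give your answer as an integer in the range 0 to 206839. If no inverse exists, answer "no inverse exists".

Extended Euclidean algorithm:
206840 = 9*22221 + 6851
22221 = 3*6851 + 1668
6851 = 4*1668 + 179
1668 = 9*179 + 57
179 = 3*57 + 8
57 = 7*8 + 1
8 = 8*1 + 0
Since gcd(22221, 206840) = 1, back-substitute to write 1 as a combination:
1 = 57 − 7·8
1 = −7·179 + 22·57
1 = 22·1668 − 205·179
1 = −205·6851 + 842·1668
1 = 842·22221 − 2731·6851
1 = −2731·206840 + 25421·22221
So 22221·25421 ≡ 1 (mod 206840).

25421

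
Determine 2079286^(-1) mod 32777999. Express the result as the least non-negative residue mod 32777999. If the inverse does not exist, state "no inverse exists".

3598132

Run Euclid on (32777999, 2079286):
32777999 = 15×2079286 + 1588709
2079286 = 1×1588709 + 490577
1588709 = 3×490577 + 116978
490577 = 4×116978 + 22665
116978 = 5×22665 + 3653
22665 = 6×3653 + 747
3653 = 4×747 + 665
747 = 1×665 + 82
665 = 8×82 + 9
82 = 9×9 + 1
9 = 9×1 + 0
The gcd is 1. Working backward:
1 = 82 − 9·9
1 = −9·665 + 73·82
1 = 73·747 − 82·665
1 = −82·3653 + 401·747
1 = 401·22665 − 2488·3653
1 = −2488·116978 + 12841·22665
1 = 12841·490577 − 53852·116978
1 = −53852·1588709 + 174397·490577
1 = 174397·2079286 − 228249·1588709
1 = −228249·32777999 + 3598132·2079286
So 2079286·3598132 ≡ 1 (mod 32777999).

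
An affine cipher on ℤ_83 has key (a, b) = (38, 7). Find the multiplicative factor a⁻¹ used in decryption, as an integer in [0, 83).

59

gcd(83, 38) by repeated division:
83 = 2×38 + 7
38 = 5×7 + 3
7 = 2×3 + 1
3 = 3×1 + 0
The gcd is 1. Working backward:
1 = 7 − 2·3
1 = −2·38 + 11·7
1 = 11·83 − 24·38
Thus 38·(-24) ≡ 1 (mod 83); reducing, -24 mod 83 = 59.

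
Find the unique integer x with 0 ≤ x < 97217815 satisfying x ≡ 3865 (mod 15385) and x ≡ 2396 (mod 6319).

Write x = 3865 + 15385·k. Then 15385·k ≡ 2396 − 3865 ≡ 4850 (mod 6319).
Need 15385⁻¹ mod 6319. Extended Euclid on (6319, 2747):
6319 = 2*2747 + 825
2747 = 3*825 + 272
825 = 3*272 + 9
272 = 30*9 + 2
9 = 4*2 + 1
2 = 2*1 + 0
Back-substitute:
1 = 9 − 4·2
1 = −4·272 + 121·9
1 = 121·825 − 367·272
1 = −367·2747 + 1222·825
1 = 1222·6319 − 2811·2747
15385⁻¹ ≡ 3508 (mod 6319), so k ≡ 3508·4850 ≡ 3052 (mod 6319).
x = 3865 + 15385·3052 = 46958885.

46958885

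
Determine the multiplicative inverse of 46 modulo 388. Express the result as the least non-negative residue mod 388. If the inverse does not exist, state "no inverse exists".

no inverse exists

Euclidean algorithm on 388, 46:
388 = 8*46 + 20
46 = 2*20 + 6
20 = 3*6 + 2
6 = 3*2 + 0
The gcd is 2, not 1, hence no inverse exists.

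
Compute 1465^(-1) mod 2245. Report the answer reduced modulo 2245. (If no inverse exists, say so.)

no inverse exists

Compute gcd(1465, 2245):
2245 = 1·1465 + 780
1465 = 1·780 + 685
780 = 1·685 + 95
685 = 7·95 + 20
95 = 4·20 + 15
20 = 1·15 + 5
15 = 3·5 + 0
gcd(1465, 2245) = 5 ≠ 1, so 1465 has no multiplicative inverse modulo 2245.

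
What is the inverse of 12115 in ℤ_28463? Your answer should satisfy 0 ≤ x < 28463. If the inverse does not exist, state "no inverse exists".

gcd(28463, 12115) by repeated division:
28463 = 2*12115 + 4233
12115 = 2*4233 + 3649
4233 = 1*3649 + 584
3649 = 6*584 + 145
584 = 4*145 + 4
145 = 36*4 + 1
4 = 4*1 + 0
gcd = 1, so the inverse exists. Back-substitute:
1 = 145 − 36·4
1 = −36·584 + 145·145
1 = 145·3649 − 906·584
1 = −906·4233 + 1051·3649
1 = 1051·12115 − 3008·4233
1 = −3008·28463 + 7067·12115
So 12115·7067 ≡ 1 (mod 28463).

7067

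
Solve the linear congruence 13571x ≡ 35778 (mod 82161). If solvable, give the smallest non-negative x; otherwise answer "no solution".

70467

First find gcd(13571, 82161):
82161 = 6*13571 + 735
13571 = 18*735 + 341
735 = 2*341 + 53
341 = 6*53 + 23
53 = 2*23 + 7
23 = 3*7 + 2
7 = 3*2 + 1
2 = 2*1 + 0
gcd = 1, so a unique solution mod 82161 exists.
Back-substitute for the Bézout coefficients:
1 = 7 − 3·2
1 = −3·23 + 10·7
1 = 10·53 − 23·23
1 = −23·341 + 148·53
1 = 148·735 − 319·341
1 = −319·13571 + 5890·735
1 = 5890·82161 − 35659·13571
So 13571·(-35659) ≡ 1 (mod 82161), giving 13571⁻¹ ≡ 46502.
x ≡ 13571⁻¹·35778 ≡ 46502·35778 ≡ 70467 (mod 82161).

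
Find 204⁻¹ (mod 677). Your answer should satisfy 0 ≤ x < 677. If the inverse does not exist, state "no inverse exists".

302

Apply the Euclidean algorithm to 677 and 204:
677 = 3*204 + 65
204 = 3*65 + 9
65 = 7*9 + 2
9 = 4*2 + 1
2 = 2*1 + 0
The gcd is 1. Working backward:
1 = 9 − 4·2
1 = −4·65 + 29·9
1 = 29·204 − 91·65
1 = −91·677 + 302·204
So 204·302 ≡ 1 (mod 677).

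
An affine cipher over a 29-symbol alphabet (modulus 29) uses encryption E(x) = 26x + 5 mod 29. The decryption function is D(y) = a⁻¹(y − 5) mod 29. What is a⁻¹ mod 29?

19

Apply the Euclidean algorithm to 29 and 26:
29 = 1*26 + 3
26 = 8*3 + 2
3 = 1*2 + 1
2 = 2*1 + 0
Since gcd(26, 29) = 1, back-substitute to write 1 as a combination:
1 = 3 − 2
1 = −26 + 9·3
1 = 9·29 − 10·26
Thus 26·(-10) ≡ 1 (mod 29); reducing, -10 mod 29 = 19.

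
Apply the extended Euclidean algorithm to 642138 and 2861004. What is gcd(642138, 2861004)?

6

Apply Euclid's algorithm to 2861004 and 642138:
2861004 = 4·642138 + 292452
642138 = 2·292452 + 57234
292452 = 5·57234 + 6282
57234 = 9·6282 + 696
6282 = 9·696 + 18
696 = 38·18 + 12
18 = 1·12 + 6
12 = 2·6 + 0
gcd(642138, 2861004) = 6.
Back-substituting:
6 = 18 − 12
6 = −696 + 39·18
6 = 39·6282 − 352·696
6 = −352·57234 + 3207·6282
6 = 3207·292452 − 16387·57234
6 = −16387·642138 + 35981·292452
6 = 35981·2861004 − 160311·642138
So 6 = (35981)·2861004 + (-160311)·642138.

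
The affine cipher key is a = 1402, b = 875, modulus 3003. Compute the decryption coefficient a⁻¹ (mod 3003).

2671

Extended Euclidean algorithm:
3003 = 2*1402 + 199
1402 = 7*199 + 9
199 = 22*9 + 1
9 = 9*1 + 0
Since gcd(1402, 3003) = 1, back-substitute to write 1 as a combination:
1 = 199 − 22·9
1 = −22·1402 + 155·199
1 = 155·3003 − 332·1402
So 1402·(-332) ≡ 1 (mod 3003), and -332 ≡ 2671 (mod 3003).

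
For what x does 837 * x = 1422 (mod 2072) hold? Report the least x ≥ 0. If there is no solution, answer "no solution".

982

First find gcd(837, 2072):
2072 = 2×837 + 398
837 = 2×398 + 41
398 = 9×41 + 29
41 = 1×29 + 12
29 = 2×12 + 5
12 = 2×5 + 2
5 = 2×2 + 1
2 = 2×1 + 0
gcd = 1, so a unique solution mod 2072 exists.
Back-substitute for the Bézout coefficients:
1 = 5 − 2·2
1 = −2·12 + 5·5
1 = 5·29 − 12·12
1 = −12·41 + 17·29
1 = 17·398 − 165·41
1 = −165·837 + 347·398
1 = 347·2072 − 859·837
So 837·(-859) ≡ 1 (mod 2072), giving 837⁻¹ ≡ 1213.
x ≡ 837⁻¹·1422 ≡ 1213·1422 ≡ 982 (mod 2072).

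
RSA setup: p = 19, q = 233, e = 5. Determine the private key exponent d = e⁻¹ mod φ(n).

3341

φ(n) = (p−1)(q−1) = 18·232 = 4176.
Need d with 5·d ≡ 1 (mod 4176). Apply the extended Euclidean algorithm:
4176 = 835*5 + 1
5 = 5*1 + 0
Back-substitute:
1 = 4176 − 835·5
So 5·(-835) ≡ 1 (mod 4176), hence d ≡ -835 ≡ 3341 (mod 4176).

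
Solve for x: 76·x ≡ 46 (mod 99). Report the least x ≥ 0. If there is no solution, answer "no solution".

97

First find gcd(76, 99):
99 = 1×76 + 23
76 = 3×23 + 7
23 = 3×7 + 2
7 = 3×2 + 1
2 = 2×1 + 0
gcd = 1, so a unique solution mod 99 exists.
Back-substitute for the Bézout coefficients:
1 = 7 − 3·2
1 = −3·23 + 10·7
1 = 10·76 − 33·23
1 = −33·99 + 43·76
So 76·(43) ≡ 1 (mod 99), giving 76⁻¹ ≡ 43.
x ≡ 76⁻¹·46 ≡ 43·46 ≡ 97 (mod 99).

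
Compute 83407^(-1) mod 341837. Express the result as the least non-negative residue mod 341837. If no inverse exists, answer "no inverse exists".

Extended Euclidean algorithm:
341837 = 4×83407 + 8209
83407 = 10×8209 + 1317
8209 = 6×1317 + 307
1317 = 4×307 + 89
307 = 3×89 + 40
89 = 2×40 + 9
40 = 4×9 + 4
9 = 2×4 + 1
4 = 4×1 + 0
gcd = 1, so the inverse exists. Back-substitute:
1 = 9 − 2·4
1 = −2·40 + 9·9
1 = 9·89 − 20·40
1 = −20·307 + 69·89
1 = 69·1317 − 296·307
1 = −296·8209 + 1845·1317
1 = 1845·83407 − 18746·8209
1 = −18746·341837 + 76829·83407
So 83407·76829 ≡ 1 (mod 341837).

76829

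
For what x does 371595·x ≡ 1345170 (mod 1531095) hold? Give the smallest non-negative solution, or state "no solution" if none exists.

40387

First find gcd(371595, 1531095):
1531095 = 4×371595 + 44715
371595 = 8×44715 + 13875
44715 = 3×13875 + 3090
13875 = 4×3090 + 1515
3090 = 2×1515 + 60
1515 = 25×60 + 15
60 = 4×15 + 0
gcd = 15 and 15 | 1345170, so solutions exist. Divide through by 15: 24773x ≡ 89678 (mod 102073).
Now find 24773⁻¹ mod 102073:
102073 = 4·24773 + 2981
24773 = 8·2981 + 925
2981 = 3·925 + 206
925 = 4·206 + 101
206 = 2·101 + 4
101 = 25·4 + 1
4 = 4·1 + 0
Back-substitute:
1 = 101 − 25·4
1 = −25·206 + 51·101
1 = 51·925 − 229·206
1 = −229·2981 + 738·925
1 = 738·24773 − 6133·2981
1 = −6133·102073 + 25270·24773
So 24773⁻¹ ≡ 25270 (mod 102073).
Then x ≡ 25270·89678 ≡ 40387 (mod 102073); the smallest non-negative solution is x = 40387.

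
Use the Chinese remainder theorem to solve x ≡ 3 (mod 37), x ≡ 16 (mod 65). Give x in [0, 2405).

1446

Write x = 3 + 37·k. Then 37·k ≡ 16 − 3 ≡ 13 (mod 65).
Need 37⁻¹ mod 65. Extended Euclid on (65, 37):
65 = 1·37 + 28
37 = 1·28 + 9
28 = 3·9 + 1
9 = 9·1 + 0
Back-substitute:
1 = 28 − 3·9
1 = −3·37 + 4·28
1 = 4·65 − 7·37
37⁻¹ ≡ 58 (mod 65), so k ≡ 58·13 ≡ 39 (mod 65).
x = 3 + 37·39 = 1446.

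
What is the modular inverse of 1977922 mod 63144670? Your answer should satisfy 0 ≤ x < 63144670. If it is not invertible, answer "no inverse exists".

no inverse exists

Euclidean algorithm on 63144670, 1977922:
63144670 = 31·1977922 + 1829088
1977922 = 1·1829088 + 148834
1829088 = 12·148834 + 43080
148834 = 3·43080 + 19594
43080 = 2·19594 + 3892
19594 = 5·3892 + 134
3892 = 29·134 + 6
134 = 22·6 + 2
6 = 3·2 + 0
gcd(1977922, 63144670) = 2 ≠ 1, so 1977922 has no multiplicative inverse modulo 63144670.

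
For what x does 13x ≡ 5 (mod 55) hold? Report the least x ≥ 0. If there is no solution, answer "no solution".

30

First find gcd(13, 55):
55 = 4×13 + 3
13 = 4×3 + 1
3 = 3×1 + 0
gcd = 1, so a unique solution mod 55 exists.
Back-substitute for the Bézout coefficients:
1 = 13 − 4·3
1 = −4·55 + 17·13
So 13·(17) ≡ 1 (mod 55), giving 13⁻¹ ≡ 17.
x ≡ 13⁻¹·5 ≡ 17·5 ≡ 30 (mod 55).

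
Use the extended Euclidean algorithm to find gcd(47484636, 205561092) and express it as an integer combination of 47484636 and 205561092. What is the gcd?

Repeated division:
205561092 = 4×47484636 + 15622548
47484636 = 3×15622548 + 616992
15622548 = 25×616992 + 197748
616992 = 3×197748 + 23748
197748 = 8×23748 + 7764
23748 = 3×7764 + 456
7764 = 17×456 + 12
456 = 38×12 + 0
gcd(47484636, 205561092) = 12.
Working backward:
12 = 7764 − 17·456
12 = −17·23748 + 52·7764
12 = 52·197748 − 433·23748
12 = −433·616992 + 1351·197748
12 = 1351·15622548 − 34208·616992
12 = −34208·47484636 + 103975·15622548
12 = 103975·205561092 − 450108·47484636
So 12 = (103975)·205561092 + (-450108)·47484636.

12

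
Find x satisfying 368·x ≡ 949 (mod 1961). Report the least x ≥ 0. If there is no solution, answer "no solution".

1468

First find gcd(368, 1961):
1961 = 5×368 + 121
368 = 3×121 + 5
121 = 24×5 + 1
5 = 5×1 + 0
gcd = 1, so a unique solution mod 1961 exists.
Back-substitute for the Bézout coefficients:
1 = 121 − 24·5
1 = −24·368 + 73·121
1 = 73·1961 − 389·368
So 368·(-389) ≡ 1 (mod 1961), giving 368⁻¹ ≡ 1572.
x ≡ 368⁻¹·949 ≡ 1572·949 ≡ 1468 (mod 1961).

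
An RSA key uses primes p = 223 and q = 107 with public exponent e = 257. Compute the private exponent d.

φ(n) = (p−1)(q−1) = 222·106 = 23532.
Need d with 257·d ≡ 1 (mod 23532). Apply the extended Euclidean algorithm:
23532 = 91×257 + 145
257 = 1×145 + 112
145 = 1×112 + 33
112 = 3×33 + 13
33 = 2×13 + 7
13 = 1×7 + 6
7 = 1×6 + 1
6 = 6×1 + 0
Back-substitute:
1 = 7 − 6
1 = −13 + 2·7
1 = 2·33 − 5·13
1 = −5·112 + 17·33
1 = 17·145 − 22·112
1 = −22·257 + 39·145
1 = 39·23532 − 3571·257
So 257·(-3571) ≡ 1 (mod 23532), hence d ≡ -3571 ≡ 19961 (mod 23532).

19961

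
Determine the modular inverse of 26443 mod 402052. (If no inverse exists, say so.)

10187

Extended Euclidean algorithm:
402052 = 15*26443 + 5407
26443 = 4*5407 + 4815
5407 = 1*4815 + 592
4815 = 8*592 + 79
592 = 7*79 + 39
79 = 2*39 + 1
39 = 39*1 + 0
Since gcd(26443, 402052) = 1, back-substitute to write 1 as a combination:
1 = 79 − 2·39
1 = −2·592 + 15·79
1 = 15·4815 − 122·592
1 = −122·5407 + 137·4815
1 = 137·26443 − 670·5407
1 = −670·402052 + 10187·26443
So 26443·10187 ≡ 1 (mod 402052).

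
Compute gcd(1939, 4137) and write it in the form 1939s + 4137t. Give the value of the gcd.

7

Euclidean algorithm:
4137 = 2·1939 + 259
1939 = 7·259 + 126
259 = 2·126 + 7
126 = 18·7 + 0
gcd(1939, 4137) = 7.
Working backward:
7 = 259 − 2·126
7 = −2·1939 + 15·259
7 = 15·4137 − 32·1939
So 7 = (15)·4137 + (-32)·1939.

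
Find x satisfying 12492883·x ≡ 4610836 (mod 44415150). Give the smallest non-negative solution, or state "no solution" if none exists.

no solution

gcd(12492883, 44415150):
44415150 = 3*12492883 + 6936501
12492883 = 1*6936501 + 5556382
6936501 = 1*5556382 + 1380119
5556382 = 4*1380119 + 35906
1380119 = 38*35906 + 15691
35906 = 2*15691 + 4524
15691 = 3*4524 + 2119
4524 = 2*2119 + 286
2119 = 7*286 + 117
286 = 2*117 + 52
117 = 2*52 + 13
52 = 4*13 + 0
gcd = 13, but 13 ∤ 4610836, so the congruence has no solution.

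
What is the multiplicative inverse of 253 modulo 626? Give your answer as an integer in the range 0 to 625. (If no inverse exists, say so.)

193

Extended Euclidean algorithm:
626 = 2*253 + 120
253 = 2*120 + 13
120 = 9*13 + 3
13 = 4*3 + 1
3 = 3*1 + 0
Since gcd(253, 626) = 1, back-substitute to write 1 as a combination:
1 = 13 − 4·3
1 = −4·120 + 37·13
1 = 37·253 − 78·120
1 = −78·626 + 193·253
So 253·193 ≡ 1 (mod 626).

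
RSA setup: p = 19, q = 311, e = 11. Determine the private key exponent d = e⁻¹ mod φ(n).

φ(n) = (p−1)(q−1) = 18·310 = 5580.
Need d with 11·d ≡ 1 (mod 5580). Apply the extended Euclidean algorithm:
5580 = 507*11 + 3
11 = 3*3 + 2
3 = 1*2 + 1
2 = 2*1 + 0
Back-substitute:
1 = 3 − 2
1 = −11 + 4·3
1 = 4·5580 − 2029·11
So 11·(-2029) ≡ 1 (mod 5580), hence d ≡ -2029 ≡ 3551 (mod 5580).

3551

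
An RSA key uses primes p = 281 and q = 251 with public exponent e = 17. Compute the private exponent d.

φ(n) = (p−1)(q−1) = 280·250 = 70000.
Need d with 17·d ≡ 1 (mod 70000). Apply the extended Euclidean algorithm:
70000 = 4117*17 + 11
17 = 1*11 + 6
11 = 1*6 + 5
6 = 1*5 + 1
5 = 5*1 + 0
Back-substitute:
1 = 6 − 5
1 = −11 + 2·6
1 = 2·17 − 3·11
1 = −3·70000 + 12353·17
So 17·12353 ≡ 1 (mod 70000), hence d = 12353.

12353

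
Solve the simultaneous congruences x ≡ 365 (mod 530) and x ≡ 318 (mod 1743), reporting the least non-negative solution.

Write x = 365 + 530·k. Then 530·k ≡ 318 − 365 ≡ 1696 (mod 1743).
Need 530⁻¹ mod 1743. Extended Euclid on (1743, 530):
1743 = 3×530 + 153
530 = 3×153 + 71
153 = 2×71 + 11
71 = 6×11 + 5
11 = 2×5 + 1
5 = 5×1 + 0
Back-substitute:
1 = 11 − 2·5
1 = −2·71 + 13·11
1 = 13·153 − 28·71
1 = −28·530 + 97·153
1 = 97·1743 − 319·530
530⁻¹ ≡ 1424 (mod 1743), so k ≡ 1424·1696 ≡ 1049 (mod 1743).
x = 365 + 530·1049 = 556335.

556335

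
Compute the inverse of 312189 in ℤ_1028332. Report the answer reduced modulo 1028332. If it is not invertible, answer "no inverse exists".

Extended Euclidean algorithm:
1028332 = 3·312189 + 91765
312189 = 3·91765 + 36894
91765 = 2·36894 + 17977
36894 = 2·17977 + 940
17977 = 19·940 + 117
940 = 8·117 + 4
117 = 29·4 + 1
4 = 4·1 + 0
Since gcd(312189, 1028332) = 1, back-substitute to write 1 as a combination:
1 = 117 − 29·4
1 = −29·940 + 233·117
1 = 233·17977 − 4456·940
1 = −4456·36894 + 9145·17977
1 = 9145·91765 − 22746·36894
1 = −22746·312189 + 77383·91765
1 = 77383·1028332 − 254895·312189
Hence 312189⁻¹ ≡ -254895 ≡ 773437 (mod 1028332).

773437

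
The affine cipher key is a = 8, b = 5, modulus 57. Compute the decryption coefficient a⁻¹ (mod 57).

50

Run Euclid on (57, 8):
57 = 7×8 + 1
8 = 8×1 + 0
gcd = 1, so the inverse exists. Back-substitute:
1 = 57 − 7·8
So 8·(-7) ≡ 1 (mod 57), and -7 ≡ 50 (mod 57).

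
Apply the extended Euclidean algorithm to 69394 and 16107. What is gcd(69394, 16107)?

Apply Euclid's algorithm to 69394 and 16107:
69394 = 4×16107 + 4966
16107 = 3×4966 + 1209
4966 = 4×1209 + 130
1209 = 9×130 + 39
130 = 3×39 + 13
39 = 3×13 + 0
gcd(69394, 16107) = 13.
Working backward:
13 = 130 − 3·39
13 = −3·1209 + 28·130
13 = 28·4966 − 115·1209
13 = −115·16107 + 373·4966
13 = 373·69394 − 1607·16107
So 13 = (373)·69394 + (-1607)·16107.

13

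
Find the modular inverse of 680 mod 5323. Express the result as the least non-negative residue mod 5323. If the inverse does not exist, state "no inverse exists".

728

Apply the Euclidean algorithm to 5323 and 680:
5323 = 7*680 + 563
680 = 1*563 + 117
563 = 4*117 + 95
117 = 1*95 + 22
95 = 4*22 + 7
22 = 3*7 + 1
7 = 7*1 + 0
Since gcd(680, 5323) = 1, back-substitute to write 1 as a combination:
1 = 22 − 3·7
1 = −3·95 + 13·22
1 = 13·117 − 16·95
1 = −16·563 + 77·117
1 = 77·680 − 93·563
1 = −93·5323 + 728·680
So 680·728 ≡ 1 (mod 5323).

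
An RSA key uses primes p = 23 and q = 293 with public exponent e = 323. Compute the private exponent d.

φ(n) = (p−1)(q−1) = 22·292 = 6424.
Need d with 323·d ≡ 1 (mod 6424). Apply the extended Euclidean algorithm:
6424 = 19×323 + 287
323 = 1×287 + 36
287 = 7×36 + 35
36 = 1×35 + 1
35 = 35×1 + 0
Back-substitute:
1 = 36 − 35
1 = −287 + 8·36
1 = 8·323 − 9·287
1 = −9·6424 + 179·323
So 323·179 ≡ 1 (mod 6424), hence d = 179.

179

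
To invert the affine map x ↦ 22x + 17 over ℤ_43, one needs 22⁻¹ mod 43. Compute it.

Apply the Euclidean algorithm to 43 and 22:
43 = 1*22 + 21
22 = 1*21 + 1
21 = 21*1 + 0
The gcd is 1. Working backward:
1 = 22 − 21
1 = −43 + 2·22
So 22·2 ≡ 1 (mod 43).

2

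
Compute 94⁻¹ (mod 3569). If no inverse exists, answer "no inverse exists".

Run Euclid on (3569, 94):
3569 = 37×94 + 91
94 = 1×91 + 3
91 = 30×3 + 1
3 = 3×1 + 0
Since gcd(94, 3569) = 1, back-substitute to write 1 as a combination:
1 = 91 − 30·3
1 = −30·94 + 31·91
1 = 31·3569 − 1177·94
Hence 94⁻¹ ≡ -1177 ≡ 2392 (mod 3569).

2392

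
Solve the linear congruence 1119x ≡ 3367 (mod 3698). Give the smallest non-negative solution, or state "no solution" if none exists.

3625

First find gcd(1119, 3698):
3698 = 3*1119 + 341
1119 = 3*341 + 96
341 = 3*96 + 53
96 = 1*53 + 43
53 = 1*43 + 10
43 = 4*10 + 3
10 = 3*3 + 1
3 = 3*1 + 0
gcd = 1, so a unique solution mod 3698 exists.
Back-substitute for the Bézout coefficients:
1 = 10 − 3·3
1 = −3·43 + 13·10
1 = 13·53 − 16·43
1 = −16·96 + 29·53
1 = 29·341 − 103·96
1 = −103·1119 + 338·341
1 = 338·3698 − 1117·1119
So 1119·(-1117) ≡ 1 (mod 3698), giving 1119⁻¹ ≡ 2581.
x ≡ 1119⁻¹·3367 ≡ 2581·3367 ≡ 3625 (mod 3698).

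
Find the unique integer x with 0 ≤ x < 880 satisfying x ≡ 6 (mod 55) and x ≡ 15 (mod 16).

831

Write x = 6 + 55·k. Then 55·k ≡ 15 − 6 ≡ 9 (mod 16).
Need 55⁻¹ mod 16. Extended Euclid on (16, 7):
16 = 2×7 + 2
7 = 3×2 + 1
2 = 2×1 + 0
Back-substitute:
1 = 7 − 3·2
1 = −3·16 + 7·7
55⁻¹ ≡ 7 (mod 16), so k ≡ 7·9 ≡ 15 (mod 16).
x = 6 + 55·15 = 831.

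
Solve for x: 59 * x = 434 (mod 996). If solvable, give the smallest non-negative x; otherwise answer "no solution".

58

First find gcd(59, 996):
996 = 16·59 + 52
59 = 1·52 + 7
52 = 7·7 + 3
7 = 2·3 + 1
3 = 3·1 + 0
gcd = 1, so a unique solution mod 996 exists.
Back-substitute for the Bézout coefficients:
1 = 7 − 2·3
1 = −2·52 + 15·7
1 = 15·59 − 17·52
1 = −17·996 + 287·59
So 59·(287) ≡ 1 (mod 996), giving 59⁻¹ ≡ 287.
x ≡ 59⁻¹·434 ≡ 287·434 ≡ 58 (mod 996).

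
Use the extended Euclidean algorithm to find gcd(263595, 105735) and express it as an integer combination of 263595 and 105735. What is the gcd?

Repeated division:
263595 = 2·105735 + 52125
105735 = 2·52125 + 1485
52125 = 35·1485 + 150
1485 = 9·150 + 135
150 = 1·135 + 15
135 = 9·15 + 0
gcd(263595, 105735) = 15.
Express as a combination:
15 = 150 − 135
15 = −1485 + 10·150
15 = 10·52125 − 351·1485
15 = −351·105735 + 712·52125
15 = 712·263595 − 1775·105735
So 15 = (712)·263595 + (-1775)·105735.

15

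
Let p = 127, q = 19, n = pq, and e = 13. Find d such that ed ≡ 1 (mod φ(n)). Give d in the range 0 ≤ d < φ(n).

349

φ(n) = (p−1)(q−1) = 126·18 = 2268.
Need d with 13·d ≡ 1 (mod 2268). Apply the extended Euclidean algorithm:
2268 = 174×13 + 6
13 = 2×6 + 1
6 = 6×1 + 0
Back-substitute:
1 = 13 − 2·6
1 = −2·2268 + 349·13
So 13·349 ≡ 1 (mod 2268), hence d = 349.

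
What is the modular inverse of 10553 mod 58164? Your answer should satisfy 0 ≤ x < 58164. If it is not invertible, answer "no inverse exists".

25877

gcd(58164, 10553) by repeated division:
58164 = 5*10553 + 5399
10553 = 1*5399 + 5154
5399 = 1*5154 + 245
5154 = 21*245 + 9
245 = 27*9 + 2
9 = 4*2 + 1
2 = 2*1 + 0
gcd = 1, so the inverse exists. Back-substitute:
1 = 9 − 4·2
1 = −4·245 + 109·9
1 = 109·5154 − 2293·245
1 = −2293·5399 + 2402·5154
1 = 2402·10553 − 4695·5399
1 = −4695·58164 + 25877·10553
So 10553·25877 ≡ 1 (mod 58164).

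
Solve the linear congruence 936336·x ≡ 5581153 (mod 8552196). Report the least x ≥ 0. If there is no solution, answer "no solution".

gcd(936336, 8552196):
8552196 = 9*936336 + 125172
936336 = 7*125172 + 60132
125172 = 2*60132 + 4908
60132 = 12*4908 + 1236
4908 = 3*1236 + 1200
1236 = 1*1200 + 36
1200 = 33*36 + 12
36 = 3*12 + 0
gcd = 12, but 12 ∤ 5581153, so the congruence has no solution.

no solution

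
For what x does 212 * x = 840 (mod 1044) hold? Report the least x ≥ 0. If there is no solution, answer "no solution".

132

First find gcd(212, 1044):
1044 = 4·212 + 196
212 = 1·196 + 16
196 = 12·16 + 4
16 = 4·4 + 0
gcd = 4 and 4 | 840, so solutions exist. Divide through by 4: 53x ≡ 210 (mod 261).
Now find 53⁻¹ mod 261:
261 = 4×53 + 49
53 = 1×49 + 4
49 = 12×4 + 1
4 = 4×1 + 0
Back-substitute:
1 = 49 − 12·4
1 = −12·53 + 13·49
1 = 13·261 − 64·53
So 53·(-64) ≡ 1 (mod 261), i.e. 53⁻¹ ≡ 197.
Then x ≡ 197·210 ≡ 132 (mod 261); the smallest non-negative solution is x = 132.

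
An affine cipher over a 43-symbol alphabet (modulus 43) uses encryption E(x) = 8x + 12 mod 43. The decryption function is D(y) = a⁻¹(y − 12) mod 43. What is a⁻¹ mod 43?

27

Apply the Euclidean algorithm to 43 and 8:
43 = 5*8 + 3
8 = 2*3 + 2
3 = 1*2 + 1
2 = 2*1 + 0
Since gcd(8, 43) = 1, back-substitute to write 1 as a combination:
1 = 3 − 2
1 = −8 + 3·3
1 = 3·43 − 16·8
Hence 8⁻¹ ≡ -16 ≡ 27 (mod 43).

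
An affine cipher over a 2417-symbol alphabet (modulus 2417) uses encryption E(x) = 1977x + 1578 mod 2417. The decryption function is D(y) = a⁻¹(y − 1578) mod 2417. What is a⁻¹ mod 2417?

Extended Euclidean algorithm:
2417 = 1*1977 + 440
1977 = 4*440 + 217
440 = 2*217 + 6
217 = 36*6 + 1
6 = 6*1 + 0
The gcd is 1. Working backward:
1 = 217 − 36·6
1 = −36·440 + 73·217
1 = 73·1977 − 328·440
1 = −328·2417 + 401·1977
So 1977·401 ≡ 1 (mod 2417).

401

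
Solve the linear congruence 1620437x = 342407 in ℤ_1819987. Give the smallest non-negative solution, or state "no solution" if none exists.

First find gcd(1620437, 1819987):
1819987 = 1·1620437 + 199550
1620437 = 8·199550 + 24037
199550 = 8·24037 + 7254
24037 = 3·7254 + 2275
7254 = 3·2275 + 429
2275 = 5·429 + 130
429 = 3·130 + 39
130 = 3·39 + 13
39 = 3·13 + 0
gcd = 13 and 13 | 342407, so solutions exist. Divide through by 13: 124649x ≡ 26339 (mod 139999).
Now find 124649⁻¹ mod 139999:
139999 = 1*124649 + 15350
124649 = 8*15350 + 1849
15350 = 8*1849 + 558
1849 = 3*558 + 175
558 = 3*175 + 33
175 = 5*33 + 10
33 = 3*10 + 3
10 = 3*3 + 1
3 = 3*1 + 0
Back-substitute:
1 = 10 − 3·3
1 = −3·33 + 10·10
1 = 10·175 − 53·33
1 = −53·558 + 169·175
1 = 169·1849 − 560·558
1 = −560·15350 + 4649·1849
1 = 4649·124649 − 37752·15350
1 = −37752·139999 + 42401·124649
So 124649⁻¹ ≡ 42401 (mod 139999).
Then x ≡ 42401·26339 ≡ 27916 (mod 139999); the smallest non-negative solution is x = 27916.

27916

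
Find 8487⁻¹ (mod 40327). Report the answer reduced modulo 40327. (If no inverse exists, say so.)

gcd(40327, 8487) by repeated division:
40327 = 4*8487 + 6379
8487 = 1*6379 + 2108
6379 = 3*2108 + 55
2108 = 38*55 + 18
55 = 3*18 + 1
18 = 18*1 + 0
gcd = 1, so the inverse exists. Back-substitute:
1 = 55 − 3·18
1 = −3·2108 + 115·55
1 = 115·6379 − 348·2108
1 = −348·8487 + 463·6379
1 = 463·40327 − 2200·8487
Hence 8487⁻¹ ≡ -2200 ≡ 38127 (mod 40327).

38127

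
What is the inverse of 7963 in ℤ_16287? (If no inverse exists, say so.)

gcd(16287, 7963) by repeated division:
16287 = 2×7963 + 361
7963 = 22×361 + 21
361 = 17×21 + 4
21 = 5×4 + 1
4 = 4×1 + 0
Since gcd(7963, 16287) = 1, back-substitute to write 1 as a combination:
1 = 21 − 5·4
1 = −5·361 + 86·21
1 = 86·7963 − 1897·361
1 = −1897·16287 + 3880·7963
So 7963·3880 ≡ 1 (mod 16287).

3880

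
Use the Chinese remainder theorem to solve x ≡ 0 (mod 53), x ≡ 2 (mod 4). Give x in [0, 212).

106

Write x = 0 + 53·k. Then 53·k ≡ 2 − 0 ≡ 2 (mod 4).
Need 53⁻¹ mod 4. Extended Euclid on (4, 1):
4 = 4×1 + 0
53⁻¹ ≡ 1 (mod 4), so k ≡ 1·2 ≡ 2 (mod 4).
x = 0 + 53·2 = 106.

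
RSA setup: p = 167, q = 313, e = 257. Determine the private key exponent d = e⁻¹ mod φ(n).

31841

φ(n) = (p−1)(q−1) = 166·312 = 51792.
Need d with 257·d ≡ 1 (mod 51792). Apply the extended Euclidean algorithm:
51792 = 201×257 + 135
257 = 1×135 + 122
135 = 1×122 + 13
122 = 9×13 + 5
13 = 2×5 + 3
5 = 1×3 + 2
3 = 1×2 + 1
2 = 2×1 + 0
Back-substitute:
1 = 3 − 2
1 = −5 + 2·3
1 = 2·13 − 5·5
1 = −5·122 + 47·13
1 = 47·135 − 52·122
1 = −52·257 + 99·135
1 = 99·51792 − 19951·257
So 257·(-19951) ≡ 1 (mod 51792), hence d ≡ -19951 ≡ 31841 (mod 51792).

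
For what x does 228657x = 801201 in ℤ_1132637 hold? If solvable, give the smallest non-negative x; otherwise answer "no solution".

no solution

gcd(228657, 1132637):
1132637 = 4·228657 + 218009
228657 = 1·218009 + 10648
218009 = 20·10648 + 5049
10648 = 2·5049 + 550
5049 = 9·550 + 99
550 = 5·99 + 55
99 = 1·55 + 44
55 = 1·44 + 11
44 = 4·11 + 0
gcd = 11, but 11 ∤ 801201, so the congruence has no solution.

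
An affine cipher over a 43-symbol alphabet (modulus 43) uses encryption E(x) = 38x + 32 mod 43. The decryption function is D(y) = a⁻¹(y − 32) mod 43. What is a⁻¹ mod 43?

17

Apply the Euclidean algorithm to 43 and 38:
43 = 1×38 + 5
38 = 7×5 + 3
5 = 1×3 + 2
3 = 1×2 + 1
2 = 2×1 + 0
The gcd is 1. Working backward:
1 = 3 − 2
1 = −5 + 2·3
1 = 2·38 − 15·5
1 = −15·43 + 17·38
So 38·17 ≡ 1 (mod 43).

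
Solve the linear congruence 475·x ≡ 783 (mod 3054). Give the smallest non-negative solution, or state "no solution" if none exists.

First find gcd(475, 3054):
3054 = 6·475 + 204
475 = 2·204 + 67
204 = 3·67 + 3
67 = 22·3 + 1
3 = 3·1 + 0
gcd = 1, so a unique solution mod 3054 exists.
Back-substitute for the Bézout coefficients:
1 = 67 − 22·3
1 = −22·204 + 67·67
1 = 67·475 − 156·204
1 = −156·3054 + 1003·475
So 475·(1003) ≡ 1 (mod 3054), giving 475⁻¹ ≡ 1003.
x ≡ 475⁻¹·783 ≡ 1003·783 ≡ 471 (mod 3054).

471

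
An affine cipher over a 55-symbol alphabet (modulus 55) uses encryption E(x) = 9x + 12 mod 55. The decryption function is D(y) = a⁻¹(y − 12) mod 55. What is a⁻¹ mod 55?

Apply the Euclidean algorithm to 55 and 9:
55 = 6×9 + 1
9 = 9×1 + 0
gcd = 1, so the inverse exists. Back-substitute:
1 = 55 − 6·9
So 9·(-6) ≡ 1 (mod 55), and -6 ≡ 49 (mod 55).

49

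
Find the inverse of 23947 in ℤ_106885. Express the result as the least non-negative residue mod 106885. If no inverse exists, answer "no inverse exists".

gcd(106885, 23947) by repeated division:
106885 = 4×23947 + 11097
23947 = 2×11097 + 1753
11097 = 6×1753 + 579
1753 = 3×579 + 16
579 = 36×16 + 3
16 = 5×3 + 1
3 = 3×1 + 0
gcd = 1, so the inverse exists. Back-substitute:
1 = 16 − 5·3
1 = −5·579 + 181·16
1 = 181·1753 − 548·579
1 = −548·11097 + 3469·1753
1 = 3469·23947 − 7486·11097
1 = −7486·106885 + 33413·23947
So 23947·33413 ≡ 1 (mod 106885).

33413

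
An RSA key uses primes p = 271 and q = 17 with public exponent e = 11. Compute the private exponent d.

1571

φ(n) = (p−1)(q−1) = 270·16 = 4320.
Need d with 11·d ≡ 1 (mod 4320). Apply the extended Euclidean algorithm:
4320 = 392·11 + 8
11 = 1·8 + 3
8 = 2·3 + 2
3 = 1·2 + 1
2 = 2·1 + 0
Back-substitute:
1 = 3 − 2
1 = −8 + 3·3
1 = 3·11 − 4·8
1 = −4·4320 + 1571·11
So 11·1571 ≡ 1 (mod 4320), hence d = 1571.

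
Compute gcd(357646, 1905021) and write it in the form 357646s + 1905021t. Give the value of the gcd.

Euclidean algorithm:
1905021 = 5*357646 + 116791
357646 = 3*116791 + 7273
116791 = 16*7273 + 423
7273 = 17*423 + 82
423 = 5*82 + 13
82 = 6*13 + 4
13 = 3*4 + 1
4 = 4*1 + 0
gcd(357646, 1905021) = 1.
Express as a combination:
1 = 13 − 3·4
1 = −3·82 + 19·13
1 = 19·423 − 98·82
1 = −98·7273 + 1685·423
1 = 1685·116791 − 27058·7273
1 = −27058·357646 + 82859·116791
1 = 82859·1905021 − 441353·357646
So 1 = (82859)·1905021 + (-441353)·357646.

1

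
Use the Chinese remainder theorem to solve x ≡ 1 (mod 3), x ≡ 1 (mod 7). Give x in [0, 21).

1

Write x = 1 + 3·k. Then 3·k ≡ 1 − 1 ≡ 0 (mod 7).
Need 3⁻¹ mod 7. Extended Euclid on (7, 3):
7 = 2*3 + 1
3 = 3*1 + 0
Back-substitute:
1 = 7 − 2·3
3⁻¹ ≡ 5 (mod 7), so k ≡ 5·0 ≡ 0 (mod 7).
x = 1 + 3·0 = 1.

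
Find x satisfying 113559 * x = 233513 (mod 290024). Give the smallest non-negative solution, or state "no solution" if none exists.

First find gcd(113559, 290024):
290024 = 2·113559 + 62906
113559 = 1·62906 + 50653
62906 = 1·50653 + 12253
50653 = 4·12253 + 1641
12253 = 7·1641 + 766
1641 = 2·766 + 109
766 = 7·109 + 3
109 = 36·3 + 1
3 = 3·1 + 0
gcd = 1, so a unique solution mod 290024 exists.
Back-substitute for the Bézout coefficients:
1 = 109 − 36·3
1 = −36·766 + 253·109
1 = 253·1641 − 542·766
1 = −542·12253 + 4047·1641
1 = 4047·50653 − 16730·12253
1 = −16730·62906 + 20777·50653
1 = 20777·113559 − 37507·62906
1 = −37507·290024 + 95791·113559
So 113559·(95791) ≡ 1 (mod 290024), giving 113559⁻¹ ≡ 95791.
x ≡ 113559⁻¹·233513 ≡ 95791·233513 ≡ 52759 (mod 290024).

52759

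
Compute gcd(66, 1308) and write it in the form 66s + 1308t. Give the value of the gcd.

6

Apply Euclid's algorithm to 1308 and 66:
1308 = 19*66 + 54
66 = 1*54 + 12
54 = 4*12 + 6
12 = 2*6 + 0
gcd(66, 1308) = 6.
Back-substituting:
6 = 54 − 4·12
6 = −4·66 + 5·54
6 = 5·1308 − 99·66
So 6 = (5)·1308 + (-99)·66.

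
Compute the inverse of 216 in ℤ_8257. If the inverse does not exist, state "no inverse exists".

4549

Apply the Euclidean algorithm to 8257 and 216:
8257 = 38×216 + 49
216 = 4×49 + 20
49 = 2×20 + 9
20 = 2×9 + 2
9 = 4×2 + 1
2 = 2×1 + 0
gcd = 1, so the inverse exists. Back-substitute:
1 = 9 − 4·2
1 = −4·20 + 9·9
1 = 9·49 − 22·20
1 = −22·216 + 97·49
1 = 97·8257 − 3708·216
Hence 216⁻¹ ≡ -3708 ≡ 4549 (mod 8257).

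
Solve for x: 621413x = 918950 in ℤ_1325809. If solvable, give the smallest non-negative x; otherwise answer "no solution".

First find gcd(621413, 1325809):
1325809 = 2×621413 + 82983
621413 = 7×82983 + 40532
82983 = 2×40532 + 1919
40532 = 21×1919 + 233
1919 = 8×233 + 55
233 = 4×55 + 13
55 = 4×13 + 3
13 = 4×3 + 1
3 = 3×1 + 0
gcd = 1, so a unique solution mod 1325809 exists.
Back-substitute for the Bézout coefficients:
1 = 13 − 4·3
1 = −4·55 + 17·13
1 = 17·233 − 72·55
1 = −72·1919 + 593·233
1 = 593·40532 − 12525·1919
1 = −12525·82983 + 25643·40532
1 = 25643·621413 − 192026·82983
1 = −192026·1325809 + 409695·621413
So 621413·(409695) ≡ 1 (mod 1325809), giving 621413⁻¹ ≡ 409695.
x ≡ 621413⁻¹·918950 ≡ 409695·918950 ≡ 564329 (mod 1325809).

564329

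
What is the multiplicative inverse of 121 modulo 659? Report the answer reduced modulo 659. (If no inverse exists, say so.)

Apply the Euclidean algorithm to 659 and 121:
659 = 5×121 + 54
121 = 2×54 + 13
54 = 4×13 + 2
13 = 6×2 + 1
2 = 2×1 + 0
Since gcd(121, 659) = 1, back-substitute to write 1 as a combination:
1 = 13 − 6·2
1 = −6·54 + 25·13
1 = 25·121 − 56·54
1 = −56·659 + 305·121
So 121·305 ≡ 1 (mod 659).

305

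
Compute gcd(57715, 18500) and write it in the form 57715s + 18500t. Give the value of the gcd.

5

Apply Euclid's algorithm to 57715 and 18500:
57715 = 3×18500 + 2215
18500 = 8×2215 + 780
2215 = 2×780 + 655
780 = 1×655 + 125
655 = 5×125 + 30
125 = 4×30 + 5
30 = 6×5 + 0
gcd(57715, 18500) = 5.
Working backward:
5 = 125 − 4·30
5 = −4·655 + 21·125
5 = 21·780 − 25·655
5 = −25·2215 + 71·780
5 = 71·18500 − 593·2215
5 = −593·57715 + 1850·18500
So 5 = (-593)·57715 + (1850)·18500.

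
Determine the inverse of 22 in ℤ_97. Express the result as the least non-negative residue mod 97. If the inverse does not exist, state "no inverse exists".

Run Euclid on (97, 22):
97 = 4·22 + 9
22 = 2·9 + 4
9 = 2·4 + 1
4 = 4·1 + 0
The gcd is 1. Working backward:
1 = 9 − 2·4
1 = −2·22 + 5·9
1 = 5·97 − 22·22
Hence 22⁻¹ ≡ -22 ≡ 75 (mod 97).

75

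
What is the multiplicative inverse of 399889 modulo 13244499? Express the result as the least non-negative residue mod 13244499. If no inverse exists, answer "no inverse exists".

Apply the Euclidean algorithm to 13244499 and 399889:
13244499 = 33·399889 + 48162
399889 = 8·48162 + 14593
48162 = 3·14593 + 4383
14593 = 3·4383 + 1444
4383 = 3·1444 + 51
1444 = 28·51 + 16
51 = 3·16 + 3
16 = 5·3 + 1
3 = 3·1 + 0
The gcd is 1. Working backward:
1 = 16 − 5·3
1 = −5·51 + 16·16
1 = 16·1444 − 453·51
1 = −453·4383 + 1375·1444
1 = 1375·14593 − 4578·4383
1 = −4578·48162 + 15109·14593
1 = 15109·399889 − 125450·48162
1 = −125450·13244499 + 4154959·399889
So 399889·4154959 ≡ 1 (mod 13244499).

4154959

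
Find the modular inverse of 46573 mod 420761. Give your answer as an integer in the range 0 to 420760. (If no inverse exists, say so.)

Apply the Euclidean algorithm to 420761 and 46573:
420761 = 9×46573 + 1604
46573 = 29×1604 + 57
1604 = 28×57 + 8
57 = 7×8 + 1
8 = 8×1 + 0
gcd = 1, so the inverse exists. Back-substitute:
1 = 57 − 7·8
1 = −7·1604 + 197·57
1 = 197·46573 − 5720·1604
1 = −5720·420761 + 51677·46573
So 46573·51677 ≡ 1 (mod 420761).

51677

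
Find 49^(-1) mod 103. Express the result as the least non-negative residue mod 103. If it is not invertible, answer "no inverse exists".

Extended Euclidean algorithm:
103 = 2×49 + 5
49 = 9×5 + 4
5 = 1×4 + 1
4 = 4×1 + 0
The gcd is 1. Working backward:
1 = 5 − 4
1 = −49 + 10·5
1 = 10·103 − 21·49
So 49·(-21) ≡ 1 (mod 103), and -21 ≡ 82 (mod 103).

82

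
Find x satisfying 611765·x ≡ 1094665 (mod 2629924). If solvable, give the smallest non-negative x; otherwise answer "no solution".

86109

First find gcd(611765, 2629924):
2629924 = 4×611765 + 182864
611765 = 3×182864 + 63173
182864 = 2×63173 + 56518
63173 = 1×56518 + 6655
56518 = 8×6655 + 3278
6655 = 2×3278 + 99
3278 = 33×99 + 11
99 = 9×11 + 0
gcd = 11 and 11 | 1094665, so solutions exist. Divide through by 11: 55615x ≡ 99515 (mod 239084).
Now find 55615⁻¹ mod 239084:
239084 = 4·55615 + 16624
55615 = 3·16624 + 5743
16624 = 2·5743 + 5138
5743 = 1·5138 + 605
5138 = 8·605 + 298
605 = 2·298 + 9
298 = 33·9 + 1
9 = 9·1 + 0
Back-substitute:
1 = 298 − 33·9
1 = −33·605 + 67·298
1 = 67·5138 − 569·605
1 = −569·5743 + 636·5138
1 = 636·16624 − 1841·5743
1 = −1841·55615 + 6159·16624
1 = 6159·239084 − 26477·55615
So 55615·(-26477) ≡ 1 (mod 239084), i.e. 55615⁻¹ ≡ 212607.
Then x ≡ 212607·99515 ≡ 86109 (mod 239084); the smallest non-negative solution is x = 86109.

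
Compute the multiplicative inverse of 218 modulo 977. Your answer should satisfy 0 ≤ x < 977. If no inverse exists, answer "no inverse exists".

856

Apply the Euclidean algorithm to 977 and 218:
977 = 4·218 + 105
218 = 2·105 + 8
105 = 13·8 + 1
8 = 8·1 + 0
The gcd is 1. Working backward:
1 = 105 − 13·8
1 = −13·218 + 27·105
1 = 27·977 − 121·218
Hence 218⁻¹ ≡ -121 ≡ 856 (mod 977).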